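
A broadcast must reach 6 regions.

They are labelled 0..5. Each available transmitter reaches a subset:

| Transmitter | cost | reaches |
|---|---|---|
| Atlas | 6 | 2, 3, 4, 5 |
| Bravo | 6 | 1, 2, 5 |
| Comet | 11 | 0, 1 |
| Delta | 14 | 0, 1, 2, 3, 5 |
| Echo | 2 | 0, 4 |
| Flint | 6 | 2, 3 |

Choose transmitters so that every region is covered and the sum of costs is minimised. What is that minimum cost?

Bravo, Echo, Flint together cover every region (Bravo ∪ Echo ∪ Flint = {0, 1, 2, 3, 4, 5}); total cost 6 + 2 + 6 = 14.
No covering selection has total cost below 14.

14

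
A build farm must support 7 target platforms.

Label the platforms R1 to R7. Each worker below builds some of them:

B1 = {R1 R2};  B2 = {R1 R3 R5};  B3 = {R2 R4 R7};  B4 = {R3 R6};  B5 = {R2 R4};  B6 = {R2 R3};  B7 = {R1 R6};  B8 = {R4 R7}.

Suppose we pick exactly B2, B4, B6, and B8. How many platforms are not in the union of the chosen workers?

0

Union of B2, B4, B6, B8 = {R1, R2, R3, R4, R5, R6, R7} — that's every platform, so 0 are uncovered.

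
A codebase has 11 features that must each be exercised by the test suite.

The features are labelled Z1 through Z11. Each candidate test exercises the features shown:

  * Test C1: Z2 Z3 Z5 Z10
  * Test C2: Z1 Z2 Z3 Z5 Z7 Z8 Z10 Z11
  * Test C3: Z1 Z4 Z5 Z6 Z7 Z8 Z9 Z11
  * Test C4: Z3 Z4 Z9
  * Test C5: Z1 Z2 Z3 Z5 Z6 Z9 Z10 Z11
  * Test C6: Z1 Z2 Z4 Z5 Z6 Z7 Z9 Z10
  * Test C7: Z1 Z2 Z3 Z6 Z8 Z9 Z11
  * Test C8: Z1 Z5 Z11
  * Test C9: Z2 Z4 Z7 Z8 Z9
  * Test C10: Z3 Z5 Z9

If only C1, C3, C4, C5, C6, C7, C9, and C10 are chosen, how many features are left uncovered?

Union of C1, C3, C4, C5, C6, C7, C9, C10 = {Z1, Z2, Z3, Z4, Z5, Z6, Z7, Z8, Z9, Z10, Z11} — that's every feature, so 0 are uncovered.

0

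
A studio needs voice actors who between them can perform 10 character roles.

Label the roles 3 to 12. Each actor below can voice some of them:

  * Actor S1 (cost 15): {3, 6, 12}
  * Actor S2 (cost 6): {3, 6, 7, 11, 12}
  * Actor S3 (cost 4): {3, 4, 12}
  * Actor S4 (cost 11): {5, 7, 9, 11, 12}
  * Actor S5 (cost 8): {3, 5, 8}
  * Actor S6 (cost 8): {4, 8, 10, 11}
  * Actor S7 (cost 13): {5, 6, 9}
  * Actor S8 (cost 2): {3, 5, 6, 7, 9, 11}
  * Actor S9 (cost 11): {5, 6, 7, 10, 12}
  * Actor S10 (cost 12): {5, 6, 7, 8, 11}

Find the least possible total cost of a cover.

14

S3, S6, S8 together cover every role (S3 ∪ S6 ∪ S8 = {3, 4, 5, 6, 7, 8, 9, 10, 11, 12}); total cost 4 + 8 + 2 = 14.
No covering selection has total cost below 14.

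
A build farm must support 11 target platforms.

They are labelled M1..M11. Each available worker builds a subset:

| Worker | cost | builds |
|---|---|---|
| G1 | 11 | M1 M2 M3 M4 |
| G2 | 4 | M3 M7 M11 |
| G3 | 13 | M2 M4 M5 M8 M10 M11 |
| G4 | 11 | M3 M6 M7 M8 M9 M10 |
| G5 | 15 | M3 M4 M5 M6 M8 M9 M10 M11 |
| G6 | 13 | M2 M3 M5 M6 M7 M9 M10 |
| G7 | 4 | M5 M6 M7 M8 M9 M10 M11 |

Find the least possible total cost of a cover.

G1, G7 together cover every platform (G1 ∪ G7 = {M1, M2, M3, M4, M5, M6, M7, M8, M9, M10, M11}); total cost 11 + 4 = 15.
No covering selection has total cost below 15.

15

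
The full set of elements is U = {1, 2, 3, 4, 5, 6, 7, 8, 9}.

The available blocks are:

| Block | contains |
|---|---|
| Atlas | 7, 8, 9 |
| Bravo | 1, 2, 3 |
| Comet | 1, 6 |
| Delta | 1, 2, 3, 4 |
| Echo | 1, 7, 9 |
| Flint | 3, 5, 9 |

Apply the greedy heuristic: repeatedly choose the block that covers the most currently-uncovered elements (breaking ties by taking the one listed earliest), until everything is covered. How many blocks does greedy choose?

Greedy: pick Delta (covers 4 new) → pick Atlas (covers 3 new) → pick Comet (covers 1 new) → pick Flint (covers 1 new). Total picks: 4.

4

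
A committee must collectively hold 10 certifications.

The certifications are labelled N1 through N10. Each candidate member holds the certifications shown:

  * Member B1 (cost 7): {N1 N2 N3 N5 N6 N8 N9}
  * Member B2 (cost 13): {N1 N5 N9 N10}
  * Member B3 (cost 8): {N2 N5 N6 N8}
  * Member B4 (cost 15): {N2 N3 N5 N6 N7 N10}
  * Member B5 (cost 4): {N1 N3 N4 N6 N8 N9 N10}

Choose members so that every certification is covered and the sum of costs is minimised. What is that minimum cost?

B4, B5 together cover every certification (B4 ∪ B5 = {N1, N2, N3, N4, N5, N6, N7, N8, N9, N10}); total cost 15 + 4 = 19.
The greedy pick B5, B1, B4 costs 26; no covering selection beats 19.

19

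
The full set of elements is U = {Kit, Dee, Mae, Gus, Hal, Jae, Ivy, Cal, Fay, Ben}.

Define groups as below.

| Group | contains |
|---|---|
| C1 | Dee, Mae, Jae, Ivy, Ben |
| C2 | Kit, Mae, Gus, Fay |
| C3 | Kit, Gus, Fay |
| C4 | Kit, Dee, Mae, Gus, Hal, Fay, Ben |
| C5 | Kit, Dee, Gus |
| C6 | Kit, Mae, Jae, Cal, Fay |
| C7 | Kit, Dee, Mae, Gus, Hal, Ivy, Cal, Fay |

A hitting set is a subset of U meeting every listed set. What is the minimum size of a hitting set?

H = {Kit, Ivy} meets every group (each contains at least one member of H), and |H| = 2.
The groups C1, C3 are pairwise disjoint, so any hitting set needs a separate element for each — at least 2. Hence 2 is optimal.

2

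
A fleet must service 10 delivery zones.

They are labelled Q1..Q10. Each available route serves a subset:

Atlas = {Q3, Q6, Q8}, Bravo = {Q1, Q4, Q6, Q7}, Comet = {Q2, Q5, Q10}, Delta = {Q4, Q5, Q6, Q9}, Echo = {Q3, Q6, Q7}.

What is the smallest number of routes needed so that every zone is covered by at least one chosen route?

Atlas and Bravo and Comet and Delta together: Atlas ∪ Bravo ∪ Comet ∪ Delta = {Q1, Q2, Q3, Q4, Q5, Q6, Q7, Q8, Q9, Q10} — every zone is covered.
Only Atlas contains Q8, so Atlas is forced; the remaining 7 zones need at least 3 more routes (each remaining route adds at most 3) — so at least 4 routes are needed, and 4 is optimal.

4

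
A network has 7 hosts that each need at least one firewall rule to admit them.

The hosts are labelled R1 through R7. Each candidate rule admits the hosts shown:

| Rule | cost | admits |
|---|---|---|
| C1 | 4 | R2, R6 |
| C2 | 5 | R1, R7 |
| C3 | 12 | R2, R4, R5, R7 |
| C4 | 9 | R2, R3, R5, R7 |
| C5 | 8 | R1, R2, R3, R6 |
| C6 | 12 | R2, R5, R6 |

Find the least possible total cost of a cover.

C3, C5 together cover every host (C3 ∪ C5 = {R1, R2, R3, R4, R5, R6, R7}); total cost 12 + 8 = 20.
The greedy pick C1, C2, C4, C3 costs 30; no covering selection beats 20.

20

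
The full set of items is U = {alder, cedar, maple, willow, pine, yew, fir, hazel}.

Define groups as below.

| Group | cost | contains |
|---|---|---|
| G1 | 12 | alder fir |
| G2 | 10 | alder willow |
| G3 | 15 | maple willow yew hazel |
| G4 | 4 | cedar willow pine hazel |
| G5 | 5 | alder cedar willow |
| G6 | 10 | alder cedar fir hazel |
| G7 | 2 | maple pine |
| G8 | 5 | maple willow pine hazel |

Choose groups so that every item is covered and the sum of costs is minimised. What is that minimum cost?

27

G3, G6, G7 together cover every item (G3 ∪ G6 ∪ G7 = {alder, cedar, maple, willow, pine, yew, fir, hazel}); total cost 15 + 10 + 2 = 27.
The greedy pick G4, G7, G5, G6, G3 costs 36; no covering selection beats 27.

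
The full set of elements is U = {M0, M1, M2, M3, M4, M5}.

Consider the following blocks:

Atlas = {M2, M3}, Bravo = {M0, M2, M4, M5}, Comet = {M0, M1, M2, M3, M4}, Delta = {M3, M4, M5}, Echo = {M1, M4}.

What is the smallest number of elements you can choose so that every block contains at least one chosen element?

The 2 elements {M3, M4} hit every block.
The blocks Atlas, Echo are pairwise disjoint, so any hitting set needs a separate element for each — at least 2. Hence 2 is optimal.

2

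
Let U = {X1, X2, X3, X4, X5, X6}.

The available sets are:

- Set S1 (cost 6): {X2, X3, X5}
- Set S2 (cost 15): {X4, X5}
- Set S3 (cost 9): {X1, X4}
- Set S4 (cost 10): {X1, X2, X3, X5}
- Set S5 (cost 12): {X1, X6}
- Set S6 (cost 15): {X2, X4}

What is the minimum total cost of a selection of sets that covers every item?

27

S1, S3, S5 together cover every item (S1 ∪ S3 ∪ S5 = {X1, X2, X3, X4, X5, X6}); total cost 6 + 9 + 12 = 27.
No covering selection has total cost below 27.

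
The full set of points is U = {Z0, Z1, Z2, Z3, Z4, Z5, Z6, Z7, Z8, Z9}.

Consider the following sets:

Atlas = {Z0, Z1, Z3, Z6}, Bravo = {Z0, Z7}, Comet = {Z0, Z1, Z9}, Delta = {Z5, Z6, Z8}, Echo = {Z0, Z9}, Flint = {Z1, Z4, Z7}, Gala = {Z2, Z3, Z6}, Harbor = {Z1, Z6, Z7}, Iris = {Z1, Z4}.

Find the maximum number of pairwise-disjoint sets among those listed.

3

Delta, Echo, Flint are pairwise disjoint (Delta={Z5,Z6,Z8}; Echo={Z0,Z9}; Flint={Z1,Z4,Z7}).
Every remaining set overlaps one of these, and no 4 of the listed sets are pairwise disjoint, so 3 is the maximum.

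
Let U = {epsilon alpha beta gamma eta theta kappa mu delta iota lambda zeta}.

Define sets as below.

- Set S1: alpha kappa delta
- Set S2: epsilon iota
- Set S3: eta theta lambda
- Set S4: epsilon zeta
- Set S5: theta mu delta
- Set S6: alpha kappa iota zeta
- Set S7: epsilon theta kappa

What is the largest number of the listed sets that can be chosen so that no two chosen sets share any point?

S1, S3, S4 are pairwise disjoint (S1={alpha,kappa,delta}; S3={eta,theta,lambda}; S4={epsilon,zeta}).
Every remaining set overlaps one of these, and no 4 of the listed sets are pairwise disjoint, so 3 is the maximum.

3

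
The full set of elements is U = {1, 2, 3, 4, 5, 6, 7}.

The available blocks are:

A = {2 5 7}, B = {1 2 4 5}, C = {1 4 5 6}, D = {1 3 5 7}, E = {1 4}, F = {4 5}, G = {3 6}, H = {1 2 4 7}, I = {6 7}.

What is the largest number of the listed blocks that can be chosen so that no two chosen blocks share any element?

3

A, E, G are pairwise disjoint (A={2,5,7}; E={1,4}; G={3,6}).
Every remaining block overlaps one of these, and no 4 of the listed blocks are pairwise disjoint, so 3 is the maximum.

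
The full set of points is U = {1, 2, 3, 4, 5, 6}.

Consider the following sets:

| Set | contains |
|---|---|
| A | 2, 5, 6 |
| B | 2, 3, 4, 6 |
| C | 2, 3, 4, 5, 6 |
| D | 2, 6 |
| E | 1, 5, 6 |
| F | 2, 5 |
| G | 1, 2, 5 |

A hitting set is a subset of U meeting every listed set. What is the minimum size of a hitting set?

H = {1, 2} meets every set (each contains at least one member of H), and |H| = 2.
No single point lies in every set, so at least 2 are needed and 2 is optimal.

2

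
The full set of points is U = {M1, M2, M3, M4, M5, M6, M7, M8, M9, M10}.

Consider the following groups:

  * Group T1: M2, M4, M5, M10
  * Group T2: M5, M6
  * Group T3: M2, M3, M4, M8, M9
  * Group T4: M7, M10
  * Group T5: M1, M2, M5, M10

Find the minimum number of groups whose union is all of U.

Take {T2, T3, T4, T5}. Their union is {M1, M2, M3, M4, M5, M6, M7, M8, M9, M10}, which is all 10 points.
No 3 of the 5 groups cover everything (all 10 combinations miss at least one point), so 4 is optimal.

4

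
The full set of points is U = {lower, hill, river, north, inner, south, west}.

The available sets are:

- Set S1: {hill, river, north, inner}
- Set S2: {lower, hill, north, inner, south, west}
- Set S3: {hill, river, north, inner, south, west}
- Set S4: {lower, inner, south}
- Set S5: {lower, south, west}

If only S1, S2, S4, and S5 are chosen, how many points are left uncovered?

Union of S1, S2, S4, S5 = {lower, hill, river, north, inner, south, west} — that's every point, so 0 are uncovered.

0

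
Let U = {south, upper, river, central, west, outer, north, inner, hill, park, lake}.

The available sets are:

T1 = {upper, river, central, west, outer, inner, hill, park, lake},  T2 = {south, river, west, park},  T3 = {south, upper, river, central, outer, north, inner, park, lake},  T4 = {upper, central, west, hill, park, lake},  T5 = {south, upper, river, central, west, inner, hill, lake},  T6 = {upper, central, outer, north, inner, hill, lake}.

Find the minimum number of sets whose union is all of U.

Take {T1, T3}. Their union is {south, upper, river, central, west, outer, north, inner, hill, park, lake}, which is all 11 elements.
No single set has all 11 elements (the largest, T1, has 9), so 2 is optimal.

2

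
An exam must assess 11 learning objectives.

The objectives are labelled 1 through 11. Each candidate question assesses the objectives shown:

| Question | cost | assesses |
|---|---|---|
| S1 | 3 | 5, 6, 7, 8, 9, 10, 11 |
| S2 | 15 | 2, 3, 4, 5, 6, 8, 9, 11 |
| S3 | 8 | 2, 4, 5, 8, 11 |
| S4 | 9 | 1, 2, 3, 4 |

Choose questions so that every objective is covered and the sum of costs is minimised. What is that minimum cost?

12

S1, S4 together cover every objective (S1 ∪ S4 = {1, 2, 3, 4, 5, 6, 7, 8, 9, 10, 11}); total cost 3 + 9 = 12.
No covering selection has total cost below 12.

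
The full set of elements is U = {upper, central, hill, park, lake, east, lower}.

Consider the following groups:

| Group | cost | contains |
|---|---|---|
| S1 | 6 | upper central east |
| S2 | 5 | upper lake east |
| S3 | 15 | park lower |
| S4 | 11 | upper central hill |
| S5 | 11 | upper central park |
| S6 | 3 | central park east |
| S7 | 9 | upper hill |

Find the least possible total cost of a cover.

S2, S3, S4 together cover every element (S2 ∪ S3 ∪ S4 = {upper, central, hill, park, lake, east, lower}); total cost 5 + 15 + 11 = 31.
The greedy pick S6, S2, S7, S3 costs 32; no covering selection beats 31.

31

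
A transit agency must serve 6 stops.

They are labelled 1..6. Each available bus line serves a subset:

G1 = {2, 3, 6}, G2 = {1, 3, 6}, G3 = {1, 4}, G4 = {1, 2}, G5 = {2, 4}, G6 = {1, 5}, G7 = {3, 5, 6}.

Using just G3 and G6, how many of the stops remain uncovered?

3

Union of G3, G6 = {1, 4, 5}.
Not covered: 2, 3, 6 — 3 stops.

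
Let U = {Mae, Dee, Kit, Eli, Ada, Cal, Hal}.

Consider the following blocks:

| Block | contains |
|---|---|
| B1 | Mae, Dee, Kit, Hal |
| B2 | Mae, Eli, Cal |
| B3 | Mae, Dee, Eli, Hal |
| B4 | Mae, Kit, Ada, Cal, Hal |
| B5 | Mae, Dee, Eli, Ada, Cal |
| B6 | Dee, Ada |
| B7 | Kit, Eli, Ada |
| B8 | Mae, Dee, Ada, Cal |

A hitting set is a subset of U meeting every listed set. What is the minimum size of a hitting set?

2

H = {Mae, Ada} meets every block (each contains at least one member of H), and |H| = 2.
The blocks B2, B6 are pairwise disjoint, so any hitting set needs a separate element for each — at least 2. Hence 2 is optimal.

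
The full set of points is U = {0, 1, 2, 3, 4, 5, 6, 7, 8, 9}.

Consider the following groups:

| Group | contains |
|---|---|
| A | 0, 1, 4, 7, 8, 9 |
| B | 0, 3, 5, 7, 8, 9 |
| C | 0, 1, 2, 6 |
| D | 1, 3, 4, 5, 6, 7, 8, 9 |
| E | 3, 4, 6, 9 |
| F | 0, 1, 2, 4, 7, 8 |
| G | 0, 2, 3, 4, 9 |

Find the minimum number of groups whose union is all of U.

D and G cover everything between them: the union {0, 1, 2, 3, 4, 5, 6, 7, 8, 9} is all of U.
No single group has all 10 points (the largest, D, has 8), so 2 is optimal.

2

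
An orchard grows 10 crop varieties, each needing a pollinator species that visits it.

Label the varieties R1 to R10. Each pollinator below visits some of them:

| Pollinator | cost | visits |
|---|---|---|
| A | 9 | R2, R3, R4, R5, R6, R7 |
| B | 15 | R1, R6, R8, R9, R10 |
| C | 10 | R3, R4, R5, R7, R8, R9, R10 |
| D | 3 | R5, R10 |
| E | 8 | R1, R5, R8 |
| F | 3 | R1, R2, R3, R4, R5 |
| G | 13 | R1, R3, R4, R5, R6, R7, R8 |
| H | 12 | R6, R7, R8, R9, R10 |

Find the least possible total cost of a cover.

15

F, H together cover every variety (F ∪ H = {R1, R2, R3, R4, R5, R6, R7, R8, R9, R10}); total cost 3 + 12 = 15.
No covering selection has total cost below 15.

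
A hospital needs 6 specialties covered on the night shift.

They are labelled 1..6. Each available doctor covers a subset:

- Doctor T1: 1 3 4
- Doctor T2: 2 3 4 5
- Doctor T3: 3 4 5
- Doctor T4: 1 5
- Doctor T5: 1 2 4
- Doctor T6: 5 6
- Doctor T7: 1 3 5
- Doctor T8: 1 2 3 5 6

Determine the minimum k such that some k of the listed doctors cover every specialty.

2

T3 and T8 together: T3 ∪ T8 = {1, 2, 3, 4, 5, 6} — every specialty is covered.
No single doctor has all 6 specialties (the largest, T8, has 5), so 2 is optimal.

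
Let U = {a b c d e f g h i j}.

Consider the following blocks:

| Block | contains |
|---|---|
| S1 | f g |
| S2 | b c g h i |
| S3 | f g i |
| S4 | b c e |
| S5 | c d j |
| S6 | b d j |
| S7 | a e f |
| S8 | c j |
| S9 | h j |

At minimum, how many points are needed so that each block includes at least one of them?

The 3 points {b, f, j} hit every block.
The blocks S1, S4, S9 are pairwise disjoint, so any hitting set needs a separate point for each — at least 3. Hence 3 is optimal.

3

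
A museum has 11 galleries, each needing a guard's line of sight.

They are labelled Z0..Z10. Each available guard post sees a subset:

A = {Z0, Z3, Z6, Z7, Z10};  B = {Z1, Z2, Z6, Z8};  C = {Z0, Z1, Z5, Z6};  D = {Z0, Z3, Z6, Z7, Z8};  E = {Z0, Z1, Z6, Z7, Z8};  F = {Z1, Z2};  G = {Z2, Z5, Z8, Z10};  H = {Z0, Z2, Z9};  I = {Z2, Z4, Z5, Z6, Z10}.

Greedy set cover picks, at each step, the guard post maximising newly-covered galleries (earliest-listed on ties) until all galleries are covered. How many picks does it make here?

4

Greedy: pick A (covers 5 new) → pick B (covers 3 new) → pick I (covers 2 new) → pick H (covers 1 new). Total picks: 4.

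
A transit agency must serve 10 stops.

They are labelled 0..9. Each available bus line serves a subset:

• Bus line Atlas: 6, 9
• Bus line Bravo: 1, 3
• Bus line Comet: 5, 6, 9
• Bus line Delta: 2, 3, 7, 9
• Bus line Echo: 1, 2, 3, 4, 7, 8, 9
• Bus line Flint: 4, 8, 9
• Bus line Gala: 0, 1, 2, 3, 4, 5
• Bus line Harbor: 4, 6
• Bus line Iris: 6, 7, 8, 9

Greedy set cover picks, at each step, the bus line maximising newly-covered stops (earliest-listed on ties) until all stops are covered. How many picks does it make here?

Greedy: pick Echo (covers 7 new) → pick Comet (covers 2 new) → pick Gala (covers 1 new). Total picks: 3.
(The true minimum cover uses only 2 bus lines, so greedy is not optimal here.)

3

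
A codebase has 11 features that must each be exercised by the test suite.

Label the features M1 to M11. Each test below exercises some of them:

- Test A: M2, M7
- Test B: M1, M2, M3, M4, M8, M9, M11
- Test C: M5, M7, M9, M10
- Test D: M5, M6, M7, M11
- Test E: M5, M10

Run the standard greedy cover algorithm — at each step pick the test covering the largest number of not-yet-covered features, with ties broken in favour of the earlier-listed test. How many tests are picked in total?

Greedy: pick B (covers 7 new) → pick C (covers 3 new) → pick D (covers 1 new). Total picks: 3.

3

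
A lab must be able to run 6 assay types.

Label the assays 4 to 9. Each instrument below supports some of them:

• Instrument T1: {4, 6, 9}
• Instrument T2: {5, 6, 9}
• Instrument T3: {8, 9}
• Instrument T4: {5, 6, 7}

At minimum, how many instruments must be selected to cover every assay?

T1 and T3 and T4 together: T1 ∪ T3 ∪ T4 = {4, 5, 6, 7, 8, 9} — every assay is covered.
Only T1 contains 4, so T1 is forced; the remaining 3 assays need at least 2 more instruments (each remaining instrument adds at most 2) — so at least 3 instruments are needed, and 3 is optimal.

3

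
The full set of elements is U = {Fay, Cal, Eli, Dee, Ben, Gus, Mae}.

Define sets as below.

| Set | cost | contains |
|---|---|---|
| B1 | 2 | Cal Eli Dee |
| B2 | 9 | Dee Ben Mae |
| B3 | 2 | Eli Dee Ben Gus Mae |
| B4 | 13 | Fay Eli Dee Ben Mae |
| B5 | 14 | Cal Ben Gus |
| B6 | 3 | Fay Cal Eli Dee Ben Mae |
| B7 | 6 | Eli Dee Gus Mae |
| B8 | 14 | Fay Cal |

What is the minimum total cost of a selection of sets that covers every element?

5

B3, B6 together cover every element (B3 ∪ B6 = {Fay, Cal, Eli, Dee, Ben, Gus, Mae}); total cost 2 + 3 = 5.
No covering selection has total cost below 5.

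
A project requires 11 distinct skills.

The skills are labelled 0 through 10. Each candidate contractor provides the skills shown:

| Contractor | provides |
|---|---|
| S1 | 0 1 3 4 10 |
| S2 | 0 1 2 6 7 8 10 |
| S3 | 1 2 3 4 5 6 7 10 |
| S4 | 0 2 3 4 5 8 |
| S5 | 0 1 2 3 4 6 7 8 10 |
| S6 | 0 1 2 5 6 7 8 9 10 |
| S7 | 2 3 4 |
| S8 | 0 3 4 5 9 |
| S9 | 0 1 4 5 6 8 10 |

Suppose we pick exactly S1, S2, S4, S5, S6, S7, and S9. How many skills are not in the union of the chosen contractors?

Union of S1, S2, S4, S5, S6, S7, S9 = {0, 1, 2, 3, 4, 5, 6, 7, 8, 9, 10} — that's every skill, so 0 are uncovered.

0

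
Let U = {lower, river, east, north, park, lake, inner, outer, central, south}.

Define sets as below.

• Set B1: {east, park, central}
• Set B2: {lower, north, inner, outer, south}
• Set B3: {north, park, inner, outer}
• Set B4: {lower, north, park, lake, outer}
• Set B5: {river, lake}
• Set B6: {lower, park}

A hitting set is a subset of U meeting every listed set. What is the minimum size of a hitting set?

The 3 items {park, lake, south} hit every set.
The sets B1, B2, B5 are pairwise disjoint, so any hitting set needs a separate item for each — at least 3. Hence 3 is optimal.

3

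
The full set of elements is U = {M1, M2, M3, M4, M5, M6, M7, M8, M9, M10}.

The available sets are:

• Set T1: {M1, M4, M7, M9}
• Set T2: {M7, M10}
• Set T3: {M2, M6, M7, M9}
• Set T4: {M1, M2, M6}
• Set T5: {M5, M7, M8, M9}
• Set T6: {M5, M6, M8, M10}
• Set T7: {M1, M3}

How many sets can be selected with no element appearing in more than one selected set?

T5, T7 are pairwise disjoint (T5={M5,M7,M8,M9}; T7={M1,M3}).
Every remaining set overlaps one of these, and no 3 of the listed sets are pairwise disjoint, so 2 is the maximum.

2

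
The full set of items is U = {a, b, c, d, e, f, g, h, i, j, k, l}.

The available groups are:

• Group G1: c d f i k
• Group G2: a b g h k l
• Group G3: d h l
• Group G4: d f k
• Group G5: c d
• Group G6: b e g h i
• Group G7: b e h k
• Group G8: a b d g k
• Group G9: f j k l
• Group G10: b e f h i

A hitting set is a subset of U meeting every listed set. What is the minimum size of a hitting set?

Take T = {b, d, j}. Each listed group contains at least one of these, so T is a hitting set of size 3.
The groups G5, G6, G9 are pairwise disjoint, so any hitting set needs a separate item for each — at least 3. Hence 3 is optimal.

3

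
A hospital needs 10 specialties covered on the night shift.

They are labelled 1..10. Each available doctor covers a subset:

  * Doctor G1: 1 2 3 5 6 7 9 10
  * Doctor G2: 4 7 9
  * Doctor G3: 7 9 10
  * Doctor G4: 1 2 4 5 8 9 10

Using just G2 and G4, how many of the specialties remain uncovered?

Union of G2, G4 = {1, 2, 4, 5, 7, 8, 9, 10}.
Not covered: 3, 6 — 2 specialties.

2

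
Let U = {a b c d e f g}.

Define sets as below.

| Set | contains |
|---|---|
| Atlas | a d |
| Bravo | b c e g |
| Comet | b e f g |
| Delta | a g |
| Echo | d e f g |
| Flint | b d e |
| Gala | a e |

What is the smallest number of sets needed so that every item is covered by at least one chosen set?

Bravo and Delta and Echo together: Bravo ∪ Delta ∪ Echo = {a, b, c, d, e, f, g} — every item is covered.
Only Bravo contains c, so Bravo is forced; the remaining 3 items need at least 2 more sets (each remaining set adds at most 2) — so at least 3 sets are needed, and 3 is optimal.

3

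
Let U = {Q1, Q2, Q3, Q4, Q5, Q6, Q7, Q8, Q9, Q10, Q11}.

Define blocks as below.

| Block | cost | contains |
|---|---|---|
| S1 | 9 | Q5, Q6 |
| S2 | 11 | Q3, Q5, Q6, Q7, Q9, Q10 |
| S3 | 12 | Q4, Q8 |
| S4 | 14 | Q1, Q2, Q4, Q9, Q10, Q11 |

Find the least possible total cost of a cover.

37

S2, S3, S4 together cover every element (S2 ∪ S3 ∪ S4 = {Q1, Q2, Q3, Q4, Q5, Q6, Q7, Q8, Q9, Q10, Q11}); total cost 11 + 12 + 14 = 37.
No covering selection has total cost below 37.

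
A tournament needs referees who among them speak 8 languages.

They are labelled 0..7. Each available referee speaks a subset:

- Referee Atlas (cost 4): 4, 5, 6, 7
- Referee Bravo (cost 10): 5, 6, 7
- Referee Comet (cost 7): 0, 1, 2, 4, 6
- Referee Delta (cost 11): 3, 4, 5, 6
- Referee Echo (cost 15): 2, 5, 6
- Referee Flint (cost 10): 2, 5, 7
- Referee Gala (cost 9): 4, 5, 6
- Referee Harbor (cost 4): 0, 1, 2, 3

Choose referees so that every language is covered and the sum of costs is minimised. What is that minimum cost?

Atlas, Harbor together cover every language (Atlas ∪ Harbor = {0, 1, 2, 3, 4, 5, 6, 7}); total cost 4 + 4 = 8.
No covering selection has total cost below 8.

8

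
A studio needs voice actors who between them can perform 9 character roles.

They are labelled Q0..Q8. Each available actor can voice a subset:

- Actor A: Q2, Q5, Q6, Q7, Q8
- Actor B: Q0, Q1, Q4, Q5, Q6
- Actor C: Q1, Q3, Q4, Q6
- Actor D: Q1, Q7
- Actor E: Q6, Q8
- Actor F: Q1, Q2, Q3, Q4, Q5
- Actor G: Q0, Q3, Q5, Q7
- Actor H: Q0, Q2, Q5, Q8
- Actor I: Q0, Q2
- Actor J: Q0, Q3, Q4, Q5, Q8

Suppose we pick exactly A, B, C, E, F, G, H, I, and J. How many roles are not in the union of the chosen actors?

0

Union of A, B, C, E, F, G, H, I, J = {Q0, Q1, Q2, Q3, Q4, Q5, Q6, Q7, Q8} — that's every role, so 0 are uncovered.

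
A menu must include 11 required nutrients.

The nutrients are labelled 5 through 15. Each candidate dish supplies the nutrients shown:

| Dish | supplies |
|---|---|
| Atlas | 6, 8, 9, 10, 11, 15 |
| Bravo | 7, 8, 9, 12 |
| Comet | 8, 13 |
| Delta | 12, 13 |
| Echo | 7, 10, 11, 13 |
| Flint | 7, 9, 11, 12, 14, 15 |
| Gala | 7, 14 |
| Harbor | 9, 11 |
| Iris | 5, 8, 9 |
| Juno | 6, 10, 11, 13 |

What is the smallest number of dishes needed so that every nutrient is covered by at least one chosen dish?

Flint and Iris and Juno together: Flint ∪ Iris ∪ Juno = {5, 6, 7, 8, 9, 10, 11, 12, 13, 14, 15} — every nutrient is covered.
Only Iris contains 5, so Iris is forced; the remaining 8 nutrients need at least 2 more dishes (each remaining dish adds at most 5) — so at least 3 dishes are needed, and 3 is optimal.

3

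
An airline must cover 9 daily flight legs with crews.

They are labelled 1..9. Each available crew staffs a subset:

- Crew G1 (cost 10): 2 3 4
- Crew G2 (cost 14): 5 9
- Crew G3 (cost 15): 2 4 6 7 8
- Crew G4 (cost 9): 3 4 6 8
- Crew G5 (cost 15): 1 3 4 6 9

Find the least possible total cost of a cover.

G2, G3, G5 together cover every leg (G2 ∪ G3 ∪ G5 = {1, 2, 3, 4, 5, 6, 7, 8, 9}); total cost 14 + 15 + 15 = 44.
The greedy pick G4, G2, G3, G5 costs 53; no covering selection beats 44.

44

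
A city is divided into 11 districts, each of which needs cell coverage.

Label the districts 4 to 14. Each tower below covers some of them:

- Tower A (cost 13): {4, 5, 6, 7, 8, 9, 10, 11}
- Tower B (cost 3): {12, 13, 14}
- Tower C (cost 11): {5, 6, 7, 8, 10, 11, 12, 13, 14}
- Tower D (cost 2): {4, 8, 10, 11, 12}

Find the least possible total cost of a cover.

16

A, B together cover every district (A ∪ B = {4, 5, 6, 7, 8, 9, 10, 11, 12, 13, 14}); total cost 13 + 3 = 16.
The greedy pick D, B, A costs 18; no covering selection beats 16.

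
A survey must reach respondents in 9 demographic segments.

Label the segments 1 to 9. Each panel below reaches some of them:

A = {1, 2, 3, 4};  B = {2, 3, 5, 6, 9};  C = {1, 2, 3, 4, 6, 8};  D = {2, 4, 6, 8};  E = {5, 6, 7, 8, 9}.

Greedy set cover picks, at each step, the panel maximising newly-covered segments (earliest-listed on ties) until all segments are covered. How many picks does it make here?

Greedy: pick C (covers 6 new) → pick E (covers 3 new). Total picks: 2.

2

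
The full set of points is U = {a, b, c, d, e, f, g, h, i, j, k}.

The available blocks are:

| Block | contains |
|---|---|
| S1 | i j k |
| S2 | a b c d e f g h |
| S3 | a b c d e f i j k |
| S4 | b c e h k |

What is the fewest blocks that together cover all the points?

2

Take {S2, S3}. Their union is {a, b, c, d, e, f, g, h, i, j, k}, which is all 11 points.
No single block has all 11 points (the largest, S3, has 9), so 2 is optimal.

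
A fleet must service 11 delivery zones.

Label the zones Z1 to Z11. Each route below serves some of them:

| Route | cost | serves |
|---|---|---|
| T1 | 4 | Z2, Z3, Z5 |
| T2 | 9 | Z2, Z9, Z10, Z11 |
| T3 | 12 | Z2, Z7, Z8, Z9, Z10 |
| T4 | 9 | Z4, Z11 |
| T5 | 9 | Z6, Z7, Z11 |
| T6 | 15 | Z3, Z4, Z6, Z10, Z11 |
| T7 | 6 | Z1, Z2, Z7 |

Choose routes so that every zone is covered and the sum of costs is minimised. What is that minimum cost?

37

T1, T3, T6, T7 together cover every zone (T1 ∪ T3 ∪ T6 ∪ T7 = {Z1, Z2, Z3, Z4, Z5, Z6, Z7, Z8, Z9, Z10, Z11}); total cost 4 + 12 + 15 + 6 = 37.
The greedy pick T1, T2, T7, T6, T3 costs 46; no covering selection beats 37.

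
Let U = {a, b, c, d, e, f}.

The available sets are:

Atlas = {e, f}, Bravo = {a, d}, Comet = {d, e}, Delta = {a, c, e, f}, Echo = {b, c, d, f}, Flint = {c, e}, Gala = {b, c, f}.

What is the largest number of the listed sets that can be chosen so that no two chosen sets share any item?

2

Comet, Gala are pairwise disjoint (Comet={d,e}; Gala={b,c,f}).
Every remaining set overlaps one of these, and no 3 of the listed sets are pairwise disjoint, so 2 is the maximum.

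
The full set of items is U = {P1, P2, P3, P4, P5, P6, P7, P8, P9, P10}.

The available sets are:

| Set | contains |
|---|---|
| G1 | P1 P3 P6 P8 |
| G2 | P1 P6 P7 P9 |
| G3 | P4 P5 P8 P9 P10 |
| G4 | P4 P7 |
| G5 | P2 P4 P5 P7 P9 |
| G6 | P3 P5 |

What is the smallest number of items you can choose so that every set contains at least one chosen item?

The 3 items {P3, P7, P8} hit every set.
No choice of 2 items meets every set, so 3 is the minimum.

3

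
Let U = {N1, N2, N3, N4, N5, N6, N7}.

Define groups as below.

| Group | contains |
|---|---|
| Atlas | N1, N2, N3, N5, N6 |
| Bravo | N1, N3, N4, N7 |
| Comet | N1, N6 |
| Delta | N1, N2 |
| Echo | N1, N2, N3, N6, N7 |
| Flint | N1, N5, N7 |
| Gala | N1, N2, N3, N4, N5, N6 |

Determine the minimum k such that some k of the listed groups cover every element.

2

Echo and Gala cover everything between them: the union {N1, N2, N3, N4, N5, N6, N7} is all of U.
No single group has all 7 elements (the largest, Gala, has 6), so 2 is optimal.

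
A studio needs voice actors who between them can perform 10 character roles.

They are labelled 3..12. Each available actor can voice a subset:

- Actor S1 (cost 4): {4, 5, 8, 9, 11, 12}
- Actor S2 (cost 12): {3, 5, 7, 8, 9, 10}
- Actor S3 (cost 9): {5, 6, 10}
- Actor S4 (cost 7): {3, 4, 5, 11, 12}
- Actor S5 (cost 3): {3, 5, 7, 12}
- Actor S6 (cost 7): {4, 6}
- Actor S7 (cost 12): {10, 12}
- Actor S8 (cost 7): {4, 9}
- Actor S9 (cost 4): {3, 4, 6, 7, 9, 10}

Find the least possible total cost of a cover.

S1, S9 together cover every role (S1 ∪ S9 = {3, 4, 5, 6, 7, 8, 9, 10, 11, 12}); total cost 4 + 4 = 8.
No covering selection has total cost below 8.

8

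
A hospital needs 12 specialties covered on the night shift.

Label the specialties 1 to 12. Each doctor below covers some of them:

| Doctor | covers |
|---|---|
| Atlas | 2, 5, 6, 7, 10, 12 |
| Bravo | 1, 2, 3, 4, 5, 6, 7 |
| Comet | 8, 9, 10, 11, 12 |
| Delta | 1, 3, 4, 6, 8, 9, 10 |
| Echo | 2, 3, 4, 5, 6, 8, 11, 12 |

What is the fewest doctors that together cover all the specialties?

2

Bravo and Comet together: Bravo ∪ Comet = {1, 2, 3, 4, 5, 6, 7, 8, 9, 10, 11, 12} — every specialty is covered.
No single doctor has all 12 specialties (the largest, Echo, has 8), so 2 is optimal.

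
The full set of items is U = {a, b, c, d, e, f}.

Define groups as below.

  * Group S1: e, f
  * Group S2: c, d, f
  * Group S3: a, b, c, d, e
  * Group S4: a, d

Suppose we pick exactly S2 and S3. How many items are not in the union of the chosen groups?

0

Union of S2, S3 = {a, b, c, d, e, f} — that's every item, so 0 are uncovered.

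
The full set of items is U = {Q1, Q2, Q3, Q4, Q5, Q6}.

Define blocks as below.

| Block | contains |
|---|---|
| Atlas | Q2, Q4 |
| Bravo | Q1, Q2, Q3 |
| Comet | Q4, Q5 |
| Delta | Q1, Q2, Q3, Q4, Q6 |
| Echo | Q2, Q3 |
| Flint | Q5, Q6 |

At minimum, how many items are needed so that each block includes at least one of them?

The 2 items {Q2, Q5} hit every block.
The blocks Atlas, Flint are pairwise disjoint, so any hitting set needs a separate item for each — at least 2. Hence 2 is optimal.

2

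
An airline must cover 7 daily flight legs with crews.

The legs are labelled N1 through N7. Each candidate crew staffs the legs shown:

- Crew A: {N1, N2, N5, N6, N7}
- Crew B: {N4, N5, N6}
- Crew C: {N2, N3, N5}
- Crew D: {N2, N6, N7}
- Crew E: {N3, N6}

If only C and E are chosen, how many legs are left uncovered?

3

Union of C, E = {N2, N3, N5, N6}.
Not covered: N1, N4, N7 — 3 legs.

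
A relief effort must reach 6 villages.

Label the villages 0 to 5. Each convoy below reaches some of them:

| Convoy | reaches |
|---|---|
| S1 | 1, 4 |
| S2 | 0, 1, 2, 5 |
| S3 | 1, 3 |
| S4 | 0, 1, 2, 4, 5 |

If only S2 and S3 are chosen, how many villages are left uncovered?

1

Union of S2, S3 = {0, 1, 2, 3, 5}.
Not covered: 4 — 1 village.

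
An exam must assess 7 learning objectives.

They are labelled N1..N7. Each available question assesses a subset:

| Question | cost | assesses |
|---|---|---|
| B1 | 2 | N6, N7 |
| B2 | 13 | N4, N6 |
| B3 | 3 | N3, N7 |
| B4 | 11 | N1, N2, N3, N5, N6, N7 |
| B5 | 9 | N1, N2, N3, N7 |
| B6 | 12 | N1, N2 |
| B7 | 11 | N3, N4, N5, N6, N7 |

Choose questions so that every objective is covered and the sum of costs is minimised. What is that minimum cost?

B5, B7 together cover every objective (B5 ∪ B7 = {N1, N2, N3, N4, N5, N6, N7}); total cost 9 + 11 = 20.
The greedy pick B1, B4, B7 costs 24; no covering selection beats 20.

20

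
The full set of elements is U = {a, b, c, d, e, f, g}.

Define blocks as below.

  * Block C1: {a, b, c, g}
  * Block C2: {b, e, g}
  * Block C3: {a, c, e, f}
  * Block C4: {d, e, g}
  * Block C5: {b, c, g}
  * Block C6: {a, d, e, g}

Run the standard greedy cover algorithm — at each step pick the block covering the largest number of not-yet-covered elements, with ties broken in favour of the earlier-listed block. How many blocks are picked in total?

Greedy: pick C1 (covers 4 new) → pick C3 (covers 2 new) → pick C4 (covers 1 new). Total picks: 3.

3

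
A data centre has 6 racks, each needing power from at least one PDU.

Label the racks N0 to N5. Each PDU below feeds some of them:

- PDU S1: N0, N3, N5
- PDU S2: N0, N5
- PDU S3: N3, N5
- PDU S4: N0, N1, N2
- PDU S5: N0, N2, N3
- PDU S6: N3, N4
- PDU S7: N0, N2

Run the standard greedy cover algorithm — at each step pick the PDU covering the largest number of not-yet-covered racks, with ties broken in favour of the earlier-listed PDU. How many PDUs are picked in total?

Greedy: pick S1 (covers 3 new) → pick S4 (covers 2 new) → pick S6 (covers 1 new). Total picks: 3.

3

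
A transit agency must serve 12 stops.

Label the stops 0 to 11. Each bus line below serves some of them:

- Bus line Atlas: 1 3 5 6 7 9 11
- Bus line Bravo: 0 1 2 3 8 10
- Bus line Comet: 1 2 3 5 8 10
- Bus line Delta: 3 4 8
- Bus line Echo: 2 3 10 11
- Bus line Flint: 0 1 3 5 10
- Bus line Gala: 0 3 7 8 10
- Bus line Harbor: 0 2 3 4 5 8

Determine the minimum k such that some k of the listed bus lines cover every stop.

3

Take {Atlas, Comet, Harbor}. Their union is {0, 1, 2, 3, 4, 5, 6, 7, 8, 9, 10, 11}, which is all 12 stops.
Only Atlas contains 6, so Atlas is forced; the remaining 5 stops need at least 2 more bus lines (each remaining bus line adds at most 4) — so at least 3 bus lines are needed, and 3 is optimal.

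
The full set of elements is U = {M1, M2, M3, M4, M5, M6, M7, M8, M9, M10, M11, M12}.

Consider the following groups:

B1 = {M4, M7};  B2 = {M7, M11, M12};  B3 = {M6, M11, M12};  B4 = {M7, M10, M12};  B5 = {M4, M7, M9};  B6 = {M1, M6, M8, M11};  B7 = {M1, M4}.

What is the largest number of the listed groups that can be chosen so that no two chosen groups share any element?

2

B1, B6 are pairwise disjoint (B1={M4,M7}; B6={M1,M6,M8,M11}).
Every remaining group overlaps one of these, and no 3 of the listed groups are pairwise disjoint, so 2 is the maximum.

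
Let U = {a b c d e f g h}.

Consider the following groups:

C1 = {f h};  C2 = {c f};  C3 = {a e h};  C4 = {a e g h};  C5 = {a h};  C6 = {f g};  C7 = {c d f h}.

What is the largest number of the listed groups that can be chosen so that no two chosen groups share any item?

2

C3, C6 are pairwise disjoint (C3={a,e,h}; C6={f,g}).
Every remaining group overlaps one of these, and no 3 of the listed groups are pairwise disjoint, so 2 is the maximum.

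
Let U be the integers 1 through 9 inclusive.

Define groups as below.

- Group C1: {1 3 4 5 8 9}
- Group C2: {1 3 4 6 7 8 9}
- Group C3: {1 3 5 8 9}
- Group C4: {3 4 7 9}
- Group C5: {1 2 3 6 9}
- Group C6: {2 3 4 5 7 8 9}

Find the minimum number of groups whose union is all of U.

2

Take {C5, C6}. Their union is {1, 2, 3, 4, 5, 6, 7, 8, 9}, which is all 9 points.
No single group has all 9 points (the largest, C2, has 7), so 2 is optimal.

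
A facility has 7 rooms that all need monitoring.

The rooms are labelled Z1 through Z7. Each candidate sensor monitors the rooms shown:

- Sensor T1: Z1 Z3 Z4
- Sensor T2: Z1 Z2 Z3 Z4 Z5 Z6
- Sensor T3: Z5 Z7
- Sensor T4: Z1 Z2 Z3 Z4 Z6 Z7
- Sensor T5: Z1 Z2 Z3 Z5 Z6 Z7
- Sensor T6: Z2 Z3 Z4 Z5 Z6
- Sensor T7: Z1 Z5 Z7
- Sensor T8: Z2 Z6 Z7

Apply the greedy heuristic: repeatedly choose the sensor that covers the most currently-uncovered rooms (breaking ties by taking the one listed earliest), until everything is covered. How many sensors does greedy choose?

2

Greedy: pick T2 (covers 6 new) → pick T3 (covers 1 new). Total picks: 2.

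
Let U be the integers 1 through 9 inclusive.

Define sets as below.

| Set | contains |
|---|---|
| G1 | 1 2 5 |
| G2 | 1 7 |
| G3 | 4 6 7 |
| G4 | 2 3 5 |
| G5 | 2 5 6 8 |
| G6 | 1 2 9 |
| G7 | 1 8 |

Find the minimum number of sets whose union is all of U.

4

G3 and G4 and G6 and G7 together: G3 ∪ G4 ∪ G6 ∪ G7 = {1, 2, 3, 4, 5, 6, 7, 8, 9} — every element is covered.
No 3 of the 7 sets cover everything (all 35 combinations miss at least one element), so 4 is optimal.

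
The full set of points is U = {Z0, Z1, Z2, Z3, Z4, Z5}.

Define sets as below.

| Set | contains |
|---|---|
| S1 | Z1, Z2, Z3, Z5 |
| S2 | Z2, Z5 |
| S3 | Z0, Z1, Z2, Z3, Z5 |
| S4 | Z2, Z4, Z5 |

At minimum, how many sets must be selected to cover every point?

2

S3 and S4 cover everything between them: the union {Z0, Z1, Z2, Z3, Z4, Z5} is all of U.
No single set has all 6 points (the largest, S3, has 5), so 2 is optimal.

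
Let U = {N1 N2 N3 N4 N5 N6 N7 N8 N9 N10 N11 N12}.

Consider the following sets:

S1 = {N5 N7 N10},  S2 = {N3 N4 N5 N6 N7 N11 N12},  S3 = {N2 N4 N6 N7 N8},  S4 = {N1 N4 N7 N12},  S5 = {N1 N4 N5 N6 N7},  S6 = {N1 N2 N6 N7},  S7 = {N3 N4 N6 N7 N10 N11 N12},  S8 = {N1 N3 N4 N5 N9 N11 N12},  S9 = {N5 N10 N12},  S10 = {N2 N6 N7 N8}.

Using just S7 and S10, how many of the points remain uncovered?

Union of S7, S10 = {N2, N3, N4, N6, N7, N8, N10, N11, N12}.
Not covered: N1, N5, N9 — 3 points.

3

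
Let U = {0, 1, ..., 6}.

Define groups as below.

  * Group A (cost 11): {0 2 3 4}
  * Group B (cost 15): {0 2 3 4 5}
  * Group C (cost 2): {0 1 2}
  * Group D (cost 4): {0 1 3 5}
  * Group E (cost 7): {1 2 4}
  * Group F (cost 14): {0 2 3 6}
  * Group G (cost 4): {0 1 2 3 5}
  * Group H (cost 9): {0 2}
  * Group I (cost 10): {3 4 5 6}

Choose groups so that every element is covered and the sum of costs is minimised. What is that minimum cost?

C, I together cover every element (C ∪ I = {0, 1, 2, 3, 4, 5, 6}); total cost 2 + 10 = 12.
The greedy pick C, D, I costs 16; no covering selection beats 12.

12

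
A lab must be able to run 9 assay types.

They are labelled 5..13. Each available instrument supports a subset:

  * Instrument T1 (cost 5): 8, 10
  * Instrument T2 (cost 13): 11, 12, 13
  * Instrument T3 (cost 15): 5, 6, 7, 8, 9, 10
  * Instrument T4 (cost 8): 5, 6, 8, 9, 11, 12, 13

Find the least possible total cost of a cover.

23

T3, T4 together cover every assay (T3 ∪ T4 = {5, 6, 7, 8, 9, 10, 11, 12, 13}); total cost 15 + 8 = 23.
The greedy pick T4, T1, T3 costs 28; no covering selection beats 23.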